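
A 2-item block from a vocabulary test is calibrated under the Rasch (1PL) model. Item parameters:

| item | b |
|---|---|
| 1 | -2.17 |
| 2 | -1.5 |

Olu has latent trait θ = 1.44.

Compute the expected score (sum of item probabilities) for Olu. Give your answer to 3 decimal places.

P(θ) = 1 / (1 + exp(−(θ − b)))
P_1 = 1/(1+e^{-3.6100}) = 0.9737
P_2 = 1/(1+e^{-2.9400}) = 0.9498
E[score] = 0.9737 + 0.9498 = 1.9234

1.923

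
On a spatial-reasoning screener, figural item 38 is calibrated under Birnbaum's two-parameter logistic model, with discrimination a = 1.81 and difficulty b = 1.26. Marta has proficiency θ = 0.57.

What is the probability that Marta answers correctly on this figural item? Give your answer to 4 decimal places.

0.2229

P(θ) = 1 / (1 + exp(−a(θ − b)))
Exponent: 1.81 × (0.57 − 1.26) = -1.2489
1/(1 + e^{1.2489}) = 0.2229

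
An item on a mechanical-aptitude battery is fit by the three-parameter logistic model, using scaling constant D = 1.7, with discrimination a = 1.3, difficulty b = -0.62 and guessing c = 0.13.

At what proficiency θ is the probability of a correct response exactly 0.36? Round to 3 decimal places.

-1.083

P(θ) = c + (1 − c) · 1 / (1 + exp(−D·a(θ − b)))
Remove guessing floor: (0.36 − 0.13)/(1 − 0.13) = 0.2644
logit = ln(0.2644/0.7356) = -1.0234
θ = b + logit/(1.7·a) = -0.62 + (-1.0234)/2.2100 = -1.0831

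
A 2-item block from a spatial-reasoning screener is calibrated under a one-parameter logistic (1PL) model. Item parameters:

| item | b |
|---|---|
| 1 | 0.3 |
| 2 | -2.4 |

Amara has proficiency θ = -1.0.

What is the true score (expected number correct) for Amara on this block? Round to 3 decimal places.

P(θ) = 1 / (1 + exp(−(θ − b)))
P_1 = 1/(1+e^{1.3000}) = 0.2142
P_2 = 1/(1+e^{-1.4000}) = 0.8022
E[score] = 0.2142 + 0.8022 = 1.0163

1.016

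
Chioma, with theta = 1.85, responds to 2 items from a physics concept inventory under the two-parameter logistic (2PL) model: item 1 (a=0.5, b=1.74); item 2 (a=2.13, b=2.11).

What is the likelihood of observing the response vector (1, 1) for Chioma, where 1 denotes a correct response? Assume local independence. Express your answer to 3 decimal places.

P(theta) = 1 / (1 + exp(−a(theta − b)))
P_1 = 1/(1+e^{-0.0550}) = 0.5137
P_2 = 1/(1+e^{0.5538}) = 0.3650
L = P_1 × P_2 = 0.5137 × 0.3650 = 0.18751

0.188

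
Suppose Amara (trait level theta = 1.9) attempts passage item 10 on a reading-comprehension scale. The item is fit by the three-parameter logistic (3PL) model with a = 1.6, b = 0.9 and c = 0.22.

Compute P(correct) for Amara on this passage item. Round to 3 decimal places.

0.869

P(theta) = c + (1 − c) · 1 / (1 + exp(−a(theta − b)))
Exponent: 1.6 × (1.9 − 0.9) = 1.6000
1/(1 + e^{-1.6000}) = 0.8320
P = 0.22 + 0.78 × 0.8320 = 0.8690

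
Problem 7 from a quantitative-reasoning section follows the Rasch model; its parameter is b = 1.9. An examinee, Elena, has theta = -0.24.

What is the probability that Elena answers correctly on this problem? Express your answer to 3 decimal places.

P(theta) = 1 / (1 + exp(−(theta − b)))
Exponent: (-0.24 − 1.9) = -2.1400
1/(1 + e^{2.1400}) = 0.1053
P = 0.1053

0.105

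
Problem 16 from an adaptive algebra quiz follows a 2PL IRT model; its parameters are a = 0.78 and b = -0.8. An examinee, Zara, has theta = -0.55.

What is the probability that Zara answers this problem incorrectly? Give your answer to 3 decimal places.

0.451

P(theta) = 1 / (1 + exp(−a(theta − b)))
Exponent: 0.78 × (-0.55 − (-0.8)) = 0.1950
1/(1 + e^{-0.1950}) = 0.5486
P(incorrect) = 1 − 0.5486 = 0.4514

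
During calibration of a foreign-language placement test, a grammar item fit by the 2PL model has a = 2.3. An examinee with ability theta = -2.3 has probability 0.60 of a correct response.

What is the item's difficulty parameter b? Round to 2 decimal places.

P(theta) = 1 / (1 + exp(−a(theta − b)))
logit(0.60) = ln(0.60/0.40) = 0.4055
b = theta − logit/(a) = -2.3 − 0.4055/2.3000 = -2.4763

-2.48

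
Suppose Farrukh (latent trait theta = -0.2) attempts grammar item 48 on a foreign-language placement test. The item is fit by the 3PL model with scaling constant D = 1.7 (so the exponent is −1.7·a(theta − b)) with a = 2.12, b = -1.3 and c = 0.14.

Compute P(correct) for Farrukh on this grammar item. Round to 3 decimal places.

P(theta) = c + (1 − c) · 1 / (1 + exp(−D·a(theta − b)))
Exponent: 1.7 × 2.12 × (-0.2 − (-1.3)) = 3.9644
1/(1 + e^{-3.9644}) = 0.9814
P = 0.14 + 0.86 × 0.9814 = 0.9840

0.984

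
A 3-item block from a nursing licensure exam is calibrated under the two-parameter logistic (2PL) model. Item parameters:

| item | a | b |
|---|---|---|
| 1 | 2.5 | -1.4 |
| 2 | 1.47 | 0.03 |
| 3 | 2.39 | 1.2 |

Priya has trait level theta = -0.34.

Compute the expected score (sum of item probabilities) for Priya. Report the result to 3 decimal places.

1.326

P(theta) = 1 / (1 + exp(−a(theta − b)))
P_1 = 1/(1+e^{-2.6500}) = 0.9340
P_2 = 1/(1+e^{0.5439}) = 0.3673
P_3 = 1/(1+e^{3.6806}) = 0.0246
E[score] = 0.9340 + 0.3673 + 0.0246 = 1.3259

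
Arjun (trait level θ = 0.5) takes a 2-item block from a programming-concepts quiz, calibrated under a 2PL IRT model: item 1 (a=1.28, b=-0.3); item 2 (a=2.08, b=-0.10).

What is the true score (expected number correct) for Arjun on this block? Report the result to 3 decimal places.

P(θ) = 1 / (1 + exp(−a(θ − b)))
P_1 = 1/(1+e^{-1.0240}) = 0.7358
P_2 = 1/(1+e^{-1.2480}) = 0.7770
E[score] = 0.7358 + 0.7770 = 1.5127

1.513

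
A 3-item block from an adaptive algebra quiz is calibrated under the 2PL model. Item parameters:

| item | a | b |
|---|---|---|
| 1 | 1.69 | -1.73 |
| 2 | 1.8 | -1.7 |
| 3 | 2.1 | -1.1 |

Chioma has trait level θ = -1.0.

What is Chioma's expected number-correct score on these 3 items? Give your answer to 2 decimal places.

2.11

P(θ) = 1 / (1 + exp(−a(θ − b)))
P_1 = 1/(1+e^{-1.2337}) = 0.7745
P_2 = 1/(1+e^{-1.2600}) = 0.7790
P_3 = 1/(1+e^{-0.2100}) = 0.5523
E[score] = 0.7745 + 0.7790 + 0.5523 = 2.1058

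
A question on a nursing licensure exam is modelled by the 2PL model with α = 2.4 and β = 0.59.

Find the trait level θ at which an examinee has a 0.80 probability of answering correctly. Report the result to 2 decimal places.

1.17

P(θ) = 1 / (1 + exp(−α(θ − β)))
logit = ln(0.8000/0.2000) = 1.3863
θ = β + logit/(α) = 0.59 + 1.3863/2.4000 = 1.1676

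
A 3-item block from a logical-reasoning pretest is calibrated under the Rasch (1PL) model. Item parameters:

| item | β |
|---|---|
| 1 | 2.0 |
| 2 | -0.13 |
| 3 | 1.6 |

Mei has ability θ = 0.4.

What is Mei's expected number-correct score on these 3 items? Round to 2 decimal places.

1.03

P(θ) = 1 / (1 + exp(−(θ − β)))
P_1 = 1/(1+e^{1.6000}) = 0.1680
P_2 = 1/(1+e^{-0.5300}) = 0.6295
P_3 = 1/(1+e^{1.2000}) = 0.2315
E[score] = 0.1680 + 0.6295 + 0.2315 = 1.0289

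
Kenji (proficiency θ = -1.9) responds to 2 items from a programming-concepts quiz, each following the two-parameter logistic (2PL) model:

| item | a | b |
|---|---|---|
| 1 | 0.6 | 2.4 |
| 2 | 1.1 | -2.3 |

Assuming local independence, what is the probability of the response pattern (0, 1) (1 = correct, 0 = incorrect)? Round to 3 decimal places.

0.565

P(θ) = 1 / (1 + exp(−a(θ − b)))
P_1 = 1/(1+e^{2.5800}) = 0.0704
P_2 = 1/(1+e^{-0.4400}) = 0.6083
L = (1−P_1) × P_2 = 0.9296 × 0.6083 = 0.56542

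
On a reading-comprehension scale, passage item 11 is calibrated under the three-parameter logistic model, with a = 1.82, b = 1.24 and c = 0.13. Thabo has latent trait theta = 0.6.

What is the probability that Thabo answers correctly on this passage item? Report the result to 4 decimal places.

0.3369

P(theta) = c + (1 − c) · 1 / (1 + exp(−a(theta − b)))
Exponent: 1.82 × (0.6 − 1.24) = -1.1648
1/(1 + e^{1.1648}) = 0.2378
P = 0.13 + 0.87 × 0.2378 = 0.3369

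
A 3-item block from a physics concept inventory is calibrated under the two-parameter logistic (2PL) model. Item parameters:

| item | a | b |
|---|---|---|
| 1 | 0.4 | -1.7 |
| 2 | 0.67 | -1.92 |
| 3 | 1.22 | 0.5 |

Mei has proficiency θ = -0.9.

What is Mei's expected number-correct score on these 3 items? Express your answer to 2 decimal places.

P(θ) = 1 / (1 + exp(−a(θ − b)))
P_1 = 1/(1+e^{-0.3200}) = 0.5793
P_2 = 1/(1+e^{-0.6834}) = 0.6645
P_3 = 1/(1+e^{1.7080}) = 0.1534
E[score] = 0.5793 + 0.6645 + 0.1534 = 1.3972

1.40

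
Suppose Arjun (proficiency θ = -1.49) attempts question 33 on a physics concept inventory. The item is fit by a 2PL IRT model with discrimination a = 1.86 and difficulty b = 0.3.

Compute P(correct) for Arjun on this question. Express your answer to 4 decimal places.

0.0346

P(θ) = 1 / (1 + exp(−a(θ − b)))
Exponent: 1.86 × (-1.49 − 0.3) = -3.3294
1/(1 + e^{3.3294}) = 0.0346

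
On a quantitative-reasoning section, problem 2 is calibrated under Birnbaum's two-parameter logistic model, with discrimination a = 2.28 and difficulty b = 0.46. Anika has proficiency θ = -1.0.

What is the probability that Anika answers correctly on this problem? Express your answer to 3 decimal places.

0.035

P(θ) = 1 / (1 + exp(−a(θ − b)))
Exponent: 2.28 × (-1.0 − 0.46) = -3.3288
1/(1 + e^{3.3288}) = 0.0346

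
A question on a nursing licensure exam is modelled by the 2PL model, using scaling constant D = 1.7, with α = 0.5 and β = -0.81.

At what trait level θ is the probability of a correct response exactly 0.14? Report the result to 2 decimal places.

-2.95

P(θ) = 1 / (1 + exp(−D·α(θ − β)))
logit = ln(0.1400/0.8600) = -1.8153
θ = β + logit/(1.7·α) = -0.81 + (-1.8153)/0.8500 = -2.9456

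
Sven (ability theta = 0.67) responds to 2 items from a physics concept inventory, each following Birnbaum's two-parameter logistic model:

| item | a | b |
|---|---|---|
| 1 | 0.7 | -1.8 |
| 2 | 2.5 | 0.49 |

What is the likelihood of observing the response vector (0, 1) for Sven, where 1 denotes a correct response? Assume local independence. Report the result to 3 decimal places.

0.092

P(theta) = 1 / (1 + exp(−a(theta − b)))
P_1 = 1/(1+e^{-1.7290}) = 0.8493
P_2 = 1/(1+e^{-0.4500}) = 0.6106
L = (1−P_1) × P_2 = 0.1507 × 0.6106 = 0.09203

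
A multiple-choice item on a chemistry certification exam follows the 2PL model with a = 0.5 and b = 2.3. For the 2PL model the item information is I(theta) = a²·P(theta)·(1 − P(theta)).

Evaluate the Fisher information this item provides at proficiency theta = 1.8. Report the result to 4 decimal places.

P = 1/(1+e^{0.2500}) = 0.4378
P(1−P) = 0.4378 × 0.5622 = 0.2461
I = a² × P(1−P) = 0.5² × 0.2461 = 0.06153

0.0615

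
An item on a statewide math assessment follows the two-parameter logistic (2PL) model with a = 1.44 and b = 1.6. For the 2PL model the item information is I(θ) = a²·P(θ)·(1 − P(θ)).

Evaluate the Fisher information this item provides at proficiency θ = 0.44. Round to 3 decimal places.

P = 1/(1+e^{1.6704}) = 0.1584
P(1−P) = 0.1584 × 0.8416 = 0.1333
I = a² × P(1−P) = 1.44² × 0.1333 = 0.27639

0.276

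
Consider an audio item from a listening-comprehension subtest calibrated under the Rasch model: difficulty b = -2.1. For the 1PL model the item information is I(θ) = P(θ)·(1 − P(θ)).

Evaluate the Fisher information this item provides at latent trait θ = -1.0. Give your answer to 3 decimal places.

0.187

P = 1/(1+e^{-1.1000}) = 0.7503
P(1−P) = 0.7503 × 0.2497 = 0.1874
I = P(1−P) = 0.18737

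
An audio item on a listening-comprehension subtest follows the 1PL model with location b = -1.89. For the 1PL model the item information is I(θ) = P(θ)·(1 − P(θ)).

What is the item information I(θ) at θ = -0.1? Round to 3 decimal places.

P = 1/(1+e^{-1.7900}) = 0.8569
P(1−P) = 0.8569 × 0.1431 = 0.1226
I = P(1−P) = 0.12260

0.123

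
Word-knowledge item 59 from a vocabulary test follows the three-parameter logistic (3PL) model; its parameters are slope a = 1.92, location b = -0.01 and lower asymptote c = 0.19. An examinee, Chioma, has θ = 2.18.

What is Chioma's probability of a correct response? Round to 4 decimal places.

0.9881

P(θ) = c + (1 − c) · 1 / (1 + exp(−a(θ − b)))
Exponent: 1.92 × (2.18 − (-0.01)) = 4.2048
1/(1 + e^{-4.2048}) = 0.9853
P = 0.19 + 0.81 × 0.9853 = 0.9881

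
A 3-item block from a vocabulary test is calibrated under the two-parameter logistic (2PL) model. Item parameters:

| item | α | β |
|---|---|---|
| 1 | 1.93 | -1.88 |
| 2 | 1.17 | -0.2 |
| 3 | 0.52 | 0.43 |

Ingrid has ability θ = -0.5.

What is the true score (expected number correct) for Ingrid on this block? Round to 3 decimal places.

1.729

P(θ) = 1 / (1 + exp(−α(θ − β)))
P_1 = 1/(1+e^{-2.6634}) = 0.9348
P_2 = 1/(1+e^{0.3510}) = 0.4131
P_3 = 1/(1+e^{0.4836}) = 0.3814
E[score] = 0.9348 + 0.4131 + 0.3814 = 1.7294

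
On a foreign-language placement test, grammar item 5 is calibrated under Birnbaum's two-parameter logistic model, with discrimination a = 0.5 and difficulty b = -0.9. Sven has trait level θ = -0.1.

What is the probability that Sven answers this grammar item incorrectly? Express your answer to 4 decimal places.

P(θ) = 1 / (1 + exp(−a(θ − b)))
Exponent: 0.5 × (-0.1 − (-0.9)) = 0.4000
1/(1 + e^{-0.4000}) = 0.5987
P(incorrect) = 1 − 0.5987 = 0.4013

0.4013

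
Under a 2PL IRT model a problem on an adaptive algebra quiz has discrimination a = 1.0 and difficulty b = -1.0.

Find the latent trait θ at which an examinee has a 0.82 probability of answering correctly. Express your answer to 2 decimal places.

0.52

P(θ) = 1 / (1 + exp(−a(θ − b)))
logit = ln(0.8200/0.1800) = 1.5163
θ = b + logit/(a) = -1.0 + 1.5163/1.0000 = 0.5163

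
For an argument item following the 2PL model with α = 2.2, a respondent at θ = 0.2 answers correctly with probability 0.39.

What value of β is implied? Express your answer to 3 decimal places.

P(θ) = 1 / (1 + exp(−α(θ − β)))
logit(0.39) = ln(0.39/0.61) = -0.4473
β = θ − logit/(α) = 0.2 − (-0.4473)/2.2000 = 0.4033

0.403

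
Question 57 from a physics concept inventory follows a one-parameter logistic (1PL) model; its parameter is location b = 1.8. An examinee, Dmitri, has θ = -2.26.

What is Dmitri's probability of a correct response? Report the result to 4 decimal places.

0.0170

P(θ) = 1 / (1 + exp(−(θ − b)))
Exponent: (-2.26 − 1.8) = -4.0600
1/(1 + e^{4.0600}) = 0.0170
P = 0.0170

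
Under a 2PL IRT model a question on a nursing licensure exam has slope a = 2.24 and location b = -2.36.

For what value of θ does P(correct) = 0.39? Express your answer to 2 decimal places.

P(θ) = 1 / (1 + exp(−a(θ − b)))
logit = ln(0.3900/0.6100) = -0.4473
θ = b + logit/(a) = -2.36 + (-0.4473)/2.2400 = -2.5597

-2.56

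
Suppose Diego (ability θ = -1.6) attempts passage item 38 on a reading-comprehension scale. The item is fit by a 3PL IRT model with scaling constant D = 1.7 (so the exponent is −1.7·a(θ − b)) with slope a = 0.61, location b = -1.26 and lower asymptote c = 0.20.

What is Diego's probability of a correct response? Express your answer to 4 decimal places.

0.5302

P(θ) = c + (1 − c) · 1 / (1 + exp(−D·a(θ − b)))
Exponent: 1.7 × 0.61 × (-1.6 − (-1.26)) = -0.3526
1/(1 + e^{0.3526}) = 0.4128
P = 0.20 + 0.80 × 0.4128 = 0.5302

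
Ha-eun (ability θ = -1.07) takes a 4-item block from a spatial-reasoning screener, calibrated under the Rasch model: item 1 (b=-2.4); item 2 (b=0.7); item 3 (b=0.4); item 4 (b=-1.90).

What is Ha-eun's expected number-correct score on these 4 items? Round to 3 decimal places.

1.820

P(θ) = 1 / (1 + exp(−(θ − b)))
P_1 = 1/(1+e^{-1.3300}) = 0.7908
P_2 = 1/(1+e^{1.7700}) = 0.1455
P_3 = 1/(1+e^{1.4700}) = 0.1869
P_4 = 1/(1+e^{-0.8300}) = 0.6964
E[score] = 0.7908 + 0.1455 + 0.1869 + 0.6964 = 1.8197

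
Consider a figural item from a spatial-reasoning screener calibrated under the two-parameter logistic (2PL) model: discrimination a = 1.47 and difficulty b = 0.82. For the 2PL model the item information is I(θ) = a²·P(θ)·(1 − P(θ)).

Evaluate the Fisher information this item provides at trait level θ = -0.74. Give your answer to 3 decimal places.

P = 1/(1+e^{2.2932}) = 0.0917
P(1−P) = 0.0917 × 0.9083 = 0.0833
I = a² × P(1−P) = 1.47² × 0.0833 = 0.17996

0.180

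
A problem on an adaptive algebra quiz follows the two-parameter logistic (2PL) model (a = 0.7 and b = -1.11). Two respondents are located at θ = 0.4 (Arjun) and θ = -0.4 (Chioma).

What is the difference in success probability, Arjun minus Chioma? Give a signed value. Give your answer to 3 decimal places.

P(θ) = 1 / (1 + exp(−a(θ − b)))
P(Arjun) = 0.7421  [exponent 1.0570]
P(Chioma) = 0.6218  [exponent 0.4970]
Difference = 0.7421 − 0.6218 = 0.1204

0.120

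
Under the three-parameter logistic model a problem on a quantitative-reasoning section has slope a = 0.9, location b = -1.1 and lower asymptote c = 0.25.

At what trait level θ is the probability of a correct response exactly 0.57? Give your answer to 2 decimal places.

P(θ) = c + (1 − c) · 1 / (1 + exp(−a(θ − b)))
Remove guessing floor: (0.57 − 0.25)/(1 − 0.25) = 0.4267
logit = ln(0.4267/0.5733) = -0.2955
θ = b + logit/(a) = -1.1 + (-0.2955)/0.9000 = -1.4283

-1.43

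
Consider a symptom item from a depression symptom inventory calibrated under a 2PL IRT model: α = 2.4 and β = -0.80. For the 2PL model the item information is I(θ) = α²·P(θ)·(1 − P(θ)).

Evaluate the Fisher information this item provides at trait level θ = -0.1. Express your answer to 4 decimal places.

0.7627

P = 1/(1+e^{-1.6800}) = 0.8429
P(1−P) = 0.8429 × 0.1571 = 0.1324
I = α² × P(1−P) = 2.4² × 0.1324 = 0.76272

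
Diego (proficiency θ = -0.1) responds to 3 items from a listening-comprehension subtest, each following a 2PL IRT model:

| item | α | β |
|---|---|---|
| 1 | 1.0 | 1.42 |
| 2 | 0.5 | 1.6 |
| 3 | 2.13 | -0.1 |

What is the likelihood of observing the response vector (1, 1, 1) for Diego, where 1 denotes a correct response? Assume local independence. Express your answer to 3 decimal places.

P(θ) = 1 / (1 + exp(−α(θ − β)))
P_1 = 1/(1+e^{1.5200}) = 0.1795
P_2 = 1/(1+e^{0.8500}) = 0.2994
P_3 = 1/(1+e^{0.0000}) = 0.5000
L = P_1 × P_2 × P_3 = 0.1795 × 0.2994 × 0.5000 = 0.02687

0.027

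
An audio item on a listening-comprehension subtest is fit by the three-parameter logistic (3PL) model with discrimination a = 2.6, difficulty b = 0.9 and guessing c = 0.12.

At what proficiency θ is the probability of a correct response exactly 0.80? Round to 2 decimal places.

1.37

P(θ) = c + (1 − c) · 1 / (1 + exp(−a(θ − b)))
Remove guessing floor: (0.80 − 0.12)/(1 − 0.12) = 0.7727
logit = ln(0.7727/0.2273) = 1.2238
θ = b + logit/(a) = 0.9 + 1.2238/2.6000 = 1.3707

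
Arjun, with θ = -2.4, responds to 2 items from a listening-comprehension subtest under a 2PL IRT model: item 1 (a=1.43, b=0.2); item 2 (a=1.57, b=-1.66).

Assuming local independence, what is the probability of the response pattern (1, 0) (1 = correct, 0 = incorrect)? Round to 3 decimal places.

P(θ) = 1 / (1 + exp(−a(θ − b)))
P_1 = 1/(1+e^{3.7180}) = 0.0237
P_2 = 1/(1+e^{1.1618}) = 0.2383
L = P_1 × (1−P_2) = 0.0237 × 0.7617 = 0.01806

0.018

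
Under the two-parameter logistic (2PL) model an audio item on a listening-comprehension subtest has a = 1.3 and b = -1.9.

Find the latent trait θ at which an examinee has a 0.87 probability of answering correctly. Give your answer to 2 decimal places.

P(θ) = 1 / (1 + exp(−a(θ − b)))
logit = ln(0.8700/0.1300) = 1.9010
θ = b + logit/(a) = -1.9 + 1.9010/1.3000 = -0.4377

-0.44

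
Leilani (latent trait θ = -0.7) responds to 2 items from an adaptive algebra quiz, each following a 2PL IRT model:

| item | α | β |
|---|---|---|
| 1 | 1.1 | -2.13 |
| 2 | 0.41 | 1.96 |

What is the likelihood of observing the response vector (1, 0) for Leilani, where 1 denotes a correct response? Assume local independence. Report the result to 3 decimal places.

P(θ) = 1 / (1 + exp(−α(θ − β)))
P_1 = 1/(1+e^{-1.5730}) = 0.8282
P_2 = 1/(1+e^{1.0906}) = 0.2515
L = P_1 × (1−P_2) = 0.8282 × 0.7485 = 0.61991

0.620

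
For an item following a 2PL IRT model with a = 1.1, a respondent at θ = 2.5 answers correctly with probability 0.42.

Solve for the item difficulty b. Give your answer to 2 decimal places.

P(θ) = 1 / (1 + exp(−a(θ − b)))
logit(0.42) = ln(0.42/0.58) = -0.3228
b = θ − logit/(a) = 2.5 − (-0.3228)/1.1000 = 2.7934

2.79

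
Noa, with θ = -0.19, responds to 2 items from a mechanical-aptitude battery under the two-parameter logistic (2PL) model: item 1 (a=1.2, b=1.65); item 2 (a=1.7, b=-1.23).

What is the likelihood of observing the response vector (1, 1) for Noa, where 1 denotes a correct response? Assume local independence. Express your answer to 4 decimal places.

0.0846

P(θ) = 1 / (1 + exp(−a(θ − b)))
P_1 = 1/(1+e^{2.2080}) = 0.0990
P_2 = 1/(1+e^{-1.7680}) = 0.8542
L = P_1 × P_2 = 0.0990 × 0.8542 = 0.08460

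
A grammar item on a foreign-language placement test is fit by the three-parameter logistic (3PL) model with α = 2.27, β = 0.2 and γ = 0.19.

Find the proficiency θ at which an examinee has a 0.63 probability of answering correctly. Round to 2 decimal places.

0.28

P(θ) = γ + (1 − γ) · 1 / (1 + exp(−α(θ − β)))
Remove guessing floor: (0.63 − 0.19)/(1 − 0.19) = 0.5432
logit = ln(0.5432/0.4568) = 0.1733
θ = β + logit/(α) = 0.2 + 0.1733/2.2700 = 0.2763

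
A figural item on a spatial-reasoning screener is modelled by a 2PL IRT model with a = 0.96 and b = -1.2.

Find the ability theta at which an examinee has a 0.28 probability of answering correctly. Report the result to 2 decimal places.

P(theta) = 1 / (1 + exp(−a(theta − b)))
logit = ln(0.2800/0.7200) = -0.9445
theta = b + logit/(a) = -1.2 + (-0.9445)/0.9600 = -2.1838

-2.18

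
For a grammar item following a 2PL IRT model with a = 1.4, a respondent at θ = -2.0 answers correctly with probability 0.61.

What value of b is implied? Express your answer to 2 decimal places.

P(θ) = 1 / (1 + exp(−a(θ − b)))
logit(0.61) = ln(0.61/0.39) = 0.4473
b = θ − logit/(a) = -2.0 − 0.4473/1.4000 = -2.3195

-2.32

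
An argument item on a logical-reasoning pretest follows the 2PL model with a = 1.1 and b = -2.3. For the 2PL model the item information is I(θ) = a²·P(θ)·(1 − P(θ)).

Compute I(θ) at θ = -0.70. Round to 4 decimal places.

P = 1/(1+e^{-1.7600}) = 0.8532
P(1−P) = 0.8532 × 0.1468 = 0.1252
I = a² × P(1−P) = 1.1² × 0.1252 = 0.15154

0.1515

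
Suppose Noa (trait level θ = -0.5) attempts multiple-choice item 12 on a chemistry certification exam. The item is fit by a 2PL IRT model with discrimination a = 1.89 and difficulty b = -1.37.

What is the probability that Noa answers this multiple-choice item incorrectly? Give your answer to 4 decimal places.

0.1619

P(θ) = 1 / (1 + exp(−a(θ − b)))
Exponent: 1.89 × (-0.5 − (-1.37)) = 1.6443
1/(1 + e^{-1.6443}) = 0.8381
P(incorrect) = 1 − 0.8381 = 0.1619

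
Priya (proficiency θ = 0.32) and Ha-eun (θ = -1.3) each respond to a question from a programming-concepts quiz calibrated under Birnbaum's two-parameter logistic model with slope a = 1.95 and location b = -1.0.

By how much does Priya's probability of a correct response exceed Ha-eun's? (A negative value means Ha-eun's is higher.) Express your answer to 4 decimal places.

P(θ) = 1 / (1 + exp(−a(θ − b)))
P(Priya) = 0.9292  [exponent 2.5740]
P(Ha-eun) = 0.3578  [exponent -0.5850]
Difference = 0.9292 − 0.3578 = 0.5714

0.5714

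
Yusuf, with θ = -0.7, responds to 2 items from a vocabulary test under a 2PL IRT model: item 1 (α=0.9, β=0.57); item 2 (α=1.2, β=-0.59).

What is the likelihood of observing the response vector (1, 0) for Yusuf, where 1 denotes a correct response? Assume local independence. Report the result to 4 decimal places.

P(θ) = 1 / (1 + exp(−α(θ − β)))
P_1 = 1/(1+e^{1.1430}) = 0.2418
P_2 = 1/(1+e^{0.1320}) = 0.4670
L = P_1 × (1−P_2) = 0.2418 × 0.5330 = 0.12885

0.1289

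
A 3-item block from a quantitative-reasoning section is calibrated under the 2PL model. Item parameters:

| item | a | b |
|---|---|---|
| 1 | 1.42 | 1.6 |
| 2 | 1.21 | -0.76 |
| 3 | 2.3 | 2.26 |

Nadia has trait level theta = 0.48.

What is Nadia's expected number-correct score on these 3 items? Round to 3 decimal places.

P(theta) = 1 / (1 + exp(−a(theta − b)))
P_1 = 1/(1+e^{1.5904}) = 0.1693
P_2 = 1/(1+e^{-1.5004}) = 0.8176
P_3 = 1/(1+e^{4.0940}) = 0.0164
E[score] = 0.1693 + 0.8176 + 0.0164 = 1.0034

1.003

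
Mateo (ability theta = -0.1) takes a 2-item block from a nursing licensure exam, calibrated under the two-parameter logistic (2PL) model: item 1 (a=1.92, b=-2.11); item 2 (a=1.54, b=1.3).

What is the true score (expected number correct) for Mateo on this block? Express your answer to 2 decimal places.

P(theta) = 1 / (1 + exp(−a(theta − b)))
P_1 = 1/(1+e^{-3.8592}) = 0.9794
P_2 = 1/(1+e^{2.1560}) = 0.1038
E[score] = 0.9794 + 0.1038 = 1.0831

1.08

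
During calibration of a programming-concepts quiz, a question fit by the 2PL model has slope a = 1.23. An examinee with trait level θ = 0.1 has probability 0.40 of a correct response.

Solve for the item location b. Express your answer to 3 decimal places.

P(θ) = 1 / (1 + exp(−a(θ − b)))
logit(0.40) = ln(0.40/0.60) = -0.4055
b = θ − logit/(a) = 0.1 − (-0.4055)/1.2300 = 0.4296

0.430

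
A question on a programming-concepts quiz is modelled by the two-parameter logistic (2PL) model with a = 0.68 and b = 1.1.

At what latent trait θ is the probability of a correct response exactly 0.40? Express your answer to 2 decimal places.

0.50

P(θ) = 1 / (1 + exp(−a(θ − b)))
logit = ln(0.4000/0.6000) = -0.4055
θ = b + logit/(a) = 1.1 + (-0.4055)/0.6800 = 0.5037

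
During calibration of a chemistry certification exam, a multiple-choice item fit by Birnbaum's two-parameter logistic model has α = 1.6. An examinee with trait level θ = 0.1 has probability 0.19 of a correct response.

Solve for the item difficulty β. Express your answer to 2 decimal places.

P(θ) = 1 / (1 + exp(−α(θ − β)))
logit(0.19) = ln(0.19/0.81) = -1.4500
β = θ − logit/(α) = 0.1 − (-1.4500)/1.6000 = 1.0063

1.01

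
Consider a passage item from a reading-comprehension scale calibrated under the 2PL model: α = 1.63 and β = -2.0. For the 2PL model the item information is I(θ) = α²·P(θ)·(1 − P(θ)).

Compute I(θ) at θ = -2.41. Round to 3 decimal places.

P = 1/(1+e^{0.6683}) = 0.3389
P(1−P) = 0.3389 × 0.6611 = 0.2240
I = α² × P(1−P) = 1.63² × 0.2240 = 0.59525

0.595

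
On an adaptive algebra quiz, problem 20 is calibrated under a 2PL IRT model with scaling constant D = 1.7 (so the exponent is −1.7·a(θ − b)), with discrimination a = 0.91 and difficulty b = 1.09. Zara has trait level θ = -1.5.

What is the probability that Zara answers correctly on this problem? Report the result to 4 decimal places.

P(θ) = 1 / (1 + exp(−D·a(θ − b)))
Exponent: 1.7 × 0.91 × (-1.5 − 1.09) = -4.0067
1/(1 + e^{4.0067}) = 0.0179
P = 0.0179

0.0179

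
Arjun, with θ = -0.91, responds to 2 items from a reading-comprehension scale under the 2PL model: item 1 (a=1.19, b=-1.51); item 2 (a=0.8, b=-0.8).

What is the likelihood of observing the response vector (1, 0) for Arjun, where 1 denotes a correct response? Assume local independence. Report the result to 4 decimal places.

P(θ) = 1 / (1 + exp(−a(θ − b)))
P_1 = 1/(1+e^{-0.7140}) = 0.6713
P_2 = 1/(1+e^{0.0880}) = 0.4780
L = P_1 × (1−P_2) = 0.6713 × 0.5220 = 0.35040

0.3504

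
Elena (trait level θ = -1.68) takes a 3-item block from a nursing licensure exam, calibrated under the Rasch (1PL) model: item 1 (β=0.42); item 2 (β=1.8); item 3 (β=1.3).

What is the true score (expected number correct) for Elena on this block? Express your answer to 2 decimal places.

0.19

P(θ) = 1 / (1 + exp(−(θ − β)))
P_1 = 1/(1+e^{2.1000}) = 0.1091
P_2 = 1/(1+e^{3.4800}) = 0.0299
P_3 = 1/(1+e^{2.9800}) = 0.0483
E[score] = 0.1091 + 0.0299 + 0.0483 = 0.1873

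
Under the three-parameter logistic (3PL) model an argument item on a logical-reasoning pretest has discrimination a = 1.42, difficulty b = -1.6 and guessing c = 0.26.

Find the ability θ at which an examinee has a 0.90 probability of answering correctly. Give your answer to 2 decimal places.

-0.29

P(θ) = c + (1 − c) · 1 / (1 + exp(−a(θ − b)))
Remove guessing floor: (0.90 − 0.26)/(1 − 0.26) = 0.8649
logit = ln(0.8649/0.1351) = 1.8563
θ = b + logit/(a) = -1.6 + 1.8563/1.4200 = -0.2927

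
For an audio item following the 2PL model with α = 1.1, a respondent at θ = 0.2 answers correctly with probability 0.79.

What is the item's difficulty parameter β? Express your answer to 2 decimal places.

P(θ) = 1 / (1 + exp(−α(θ − β)))
logit(0.79) = ln(0.79/0.21) = 1.3249
β = θ − logit/(α) = 0.2 − 1.3249/1.1000 = -1.0045

-1.00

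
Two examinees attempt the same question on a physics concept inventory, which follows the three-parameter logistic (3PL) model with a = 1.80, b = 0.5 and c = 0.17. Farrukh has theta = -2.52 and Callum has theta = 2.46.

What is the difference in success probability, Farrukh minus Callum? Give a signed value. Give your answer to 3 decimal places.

-0.803

P(theta) = c + (1 − c) · 1 / (1 + exp(−a(theta − b)))
P(Farrukh) = 0.1736  [exponent -5.4360]
P(Callum) = 0.9763  [exponent 3.5280]
Difference = 0.1736 − 0.9763 = -0.8027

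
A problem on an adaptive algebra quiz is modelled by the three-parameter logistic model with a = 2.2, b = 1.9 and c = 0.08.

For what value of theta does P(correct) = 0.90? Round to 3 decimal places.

P(theta) = c + (1 − c) · 1 / (1 + exp(−a(theta − b)))
Remove guessing floor: (0.90 − 0.08)/(1 − 0.08) = 0.8913
logit = ln(0.8913/0.1087) = 2.1041
theta = b + logit/(a) = 1.9 + 2.1041/2.2000 = 2.8564

2.856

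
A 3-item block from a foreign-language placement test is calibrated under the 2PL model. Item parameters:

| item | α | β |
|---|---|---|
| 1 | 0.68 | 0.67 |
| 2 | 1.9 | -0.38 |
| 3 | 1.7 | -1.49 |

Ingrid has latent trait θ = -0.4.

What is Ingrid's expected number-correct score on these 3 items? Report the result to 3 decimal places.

1.681

P(θ) = 1 / (1 + exp(−α(θ − β)))
P_1 = 1/(1+e^{0.7276}) = 0.3257
P_2 = 1/(1+e^{0.0380}) = 0.4905
P_3 = 1/(1+e^{-1.8530}) = 0.8645
E[score] = 0.3257 + 0.4905 + 0.8645 = 1.6807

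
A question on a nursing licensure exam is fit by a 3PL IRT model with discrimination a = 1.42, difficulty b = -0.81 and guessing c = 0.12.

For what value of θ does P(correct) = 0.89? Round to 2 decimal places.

P(θ) = c + (1 − c) · 1 / (1 + exp(−a(θ − b)))
Remove guessing floor: (0.89 − 0.12)/(1 − 0.12) = 0.8750
logit = ln(0.8750/0.1250) = 1.9459
θ = b + logit/(a) = -0.81 + 1.9459/1.4200 = 0.5604

0.56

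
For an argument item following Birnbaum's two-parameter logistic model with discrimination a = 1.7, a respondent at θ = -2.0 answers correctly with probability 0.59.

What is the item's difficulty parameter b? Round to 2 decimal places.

-2.21

P(θ) = 1 / (1 + exp(−a(θ − b)))
logit(0.59) = ln(0.59/0.41) = 0.3640
b = θ − logit/(a) = -2.0 − 0.3640/1.7000 = -2.2141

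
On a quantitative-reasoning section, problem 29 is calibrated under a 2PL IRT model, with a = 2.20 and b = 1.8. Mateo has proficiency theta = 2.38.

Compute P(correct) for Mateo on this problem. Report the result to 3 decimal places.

P(theta) = 1 / (1 + exp(−a(theta − b)))
Exponent: 2.20 × (2.38 − 1.8) = 1.2760
1/(1 + e^{-1.2760}) = 0.7818

0.782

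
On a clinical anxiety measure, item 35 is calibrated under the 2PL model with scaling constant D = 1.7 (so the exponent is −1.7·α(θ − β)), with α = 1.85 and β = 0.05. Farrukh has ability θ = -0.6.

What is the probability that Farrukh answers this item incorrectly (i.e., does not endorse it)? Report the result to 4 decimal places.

0.8854

P(θ) = 1 / (1 + exp(−D·α(θ − β)))
Exponent: 1.7 × 1.85 × (-0.6 − 0.05) = -2.0442
1/(1 + e^{2.0442}) = 0.1146
P = 0.1146
P(incorrect) = 1 − 0.1146 = 0.8854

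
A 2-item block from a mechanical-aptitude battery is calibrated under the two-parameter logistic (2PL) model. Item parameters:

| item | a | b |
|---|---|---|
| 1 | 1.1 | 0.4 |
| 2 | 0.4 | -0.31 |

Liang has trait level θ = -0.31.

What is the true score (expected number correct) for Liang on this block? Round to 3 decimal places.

P(θ) = 1 / (1 + exp(−a(θ − b)))
P_1 = 1/(1+e^{0.7810}) = 0.3141
P_2 = 1/(1+e^{0.0000}) = 0.5000
E[score] = 0.3141 + 0.5000 = 0.8141

0.814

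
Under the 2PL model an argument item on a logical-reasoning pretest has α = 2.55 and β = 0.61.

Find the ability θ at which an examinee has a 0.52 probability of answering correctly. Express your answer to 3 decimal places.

P(θ) = 1 / (1 + exp(−α(θ − β)))
logit = ln(0.5200/0.4800) = 0.0800
θ = β + logit/(α) = 0.61 + 0.0800/2.5500 = 0.6414

0.641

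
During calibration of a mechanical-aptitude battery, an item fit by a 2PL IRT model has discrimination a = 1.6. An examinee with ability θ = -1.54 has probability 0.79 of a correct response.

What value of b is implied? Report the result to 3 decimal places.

P(θ) = 1 / (1 + exp(−a(θ − b)))
logit(0.79) = ln(0.79/0.21) = 1.3249
b = θ − logit/(a) = -1.54 − 1.3249/1.6000 = -2.3681

-2.368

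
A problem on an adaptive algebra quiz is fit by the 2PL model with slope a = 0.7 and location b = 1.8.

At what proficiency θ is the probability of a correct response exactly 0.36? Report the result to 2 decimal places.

0.98

P(θ) = 1 / (1 + exp(−a(θ − b)))
logit = ln(0.3600/0.6400) = -0.5754
θ = b + logit/(a) = 1.8 + (-0.5754)/0.7000 = 0.9781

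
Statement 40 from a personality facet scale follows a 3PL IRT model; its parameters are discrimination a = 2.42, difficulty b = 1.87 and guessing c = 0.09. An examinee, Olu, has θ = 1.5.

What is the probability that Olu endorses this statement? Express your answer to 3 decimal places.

0.354

P(θ) = c + (1 − c) · 1 / (1 + exp(−a(θ − b)))
Exponent: 2.42 × (1.5 − 1.87) = -0.8954
1/(1 + e^{0.8954}) = 0.2900
P = 0.09 + 0.91 × 0.2900 = 0.3539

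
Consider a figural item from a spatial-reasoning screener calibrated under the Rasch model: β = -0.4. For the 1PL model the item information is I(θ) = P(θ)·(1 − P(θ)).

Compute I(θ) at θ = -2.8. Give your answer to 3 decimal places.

0.076

P = 1/(1+e^{2.4000}) = 0.0832
P(1−P) = 0.0832 × 0.9168 = 0.0763
I = P(1−P) = 0.07625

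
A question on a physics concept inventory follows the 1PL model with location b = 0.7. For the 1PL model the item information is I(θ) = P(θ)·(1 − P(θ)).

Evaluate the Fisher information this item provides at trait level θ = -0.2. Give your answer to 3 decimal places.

0.206

P = 1/(1+e^{0.9000}) = 0.2891
P(1−P) = 0.2891 × 0.7109 = 0.2055
I = P(1−P) = 0.20550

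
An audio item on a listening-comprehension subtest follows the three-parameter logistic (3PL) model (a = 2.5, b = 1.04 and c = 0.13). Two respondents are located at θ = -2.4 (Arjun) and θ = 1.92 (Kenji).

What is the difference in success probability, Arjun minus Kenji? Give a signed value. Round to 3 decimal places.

P(θ) = c + (1 − c) · 1 / (1 + exp(−a(θ − b)))
P(Arjun) = 0.1302  [exponent -8.6000]
P(Kenji) = 0.9132  [exponent 2.2000]
Difference = 0.1302 − 0.9132 = -0.7831

-0.783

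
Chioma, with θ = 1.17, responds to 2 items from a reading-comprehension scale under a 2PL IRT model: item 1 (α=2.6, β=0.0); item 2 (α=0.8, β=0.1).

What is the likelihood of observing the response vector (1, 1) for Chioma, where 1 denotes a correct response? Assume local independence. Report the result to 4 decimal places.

0.6698

P(θ) = 1 / (1 + exp(−α(θ − β)))
P_1 = 1/(1+e^{-3.0420}) = 0.9544
P_2 = 1/(1+e^{-0.8560}) = 0.7018
L = P_1 × P_2 = 0.9544 × 0.7018 = 0.66985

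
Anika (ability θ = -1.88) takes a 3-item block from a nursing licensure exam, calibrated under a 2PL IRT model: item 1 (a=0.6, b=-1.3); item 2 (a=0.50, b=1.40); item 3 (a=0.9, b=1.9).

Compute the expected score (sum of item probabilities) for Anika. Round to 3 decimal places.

0.609

P(θ) = 1 / (1 + exp(−a(θ − b)))
P_1 = 1/(1+e^{0.3480}) = 0.4139
P_2 = 1/(1+e^{1.6400}) = 0.1625
P_3 = 1/(1+e^{3.4020}) = 0.0322
E[score] = 0.4139 + 0.1625 + 0.0322 = 0.6086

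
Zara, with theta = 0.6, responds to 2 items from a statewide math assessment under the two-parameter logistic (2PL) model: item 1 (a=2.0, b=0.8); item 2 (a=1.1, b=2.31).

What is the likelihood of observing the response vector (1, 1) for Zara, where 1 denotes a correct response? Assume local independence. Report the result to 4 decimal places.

P(theta) = 1 / (1 + exp(−a(theta − b)))
P_1 = 1/(1+e^{0.4000}) = 0.4013
P_2 = 1/(1+e^{1.8810}) = 0.1323
L = P_1 × P_2 = 0.4013 × 0.1323 = 0.05308

0.0531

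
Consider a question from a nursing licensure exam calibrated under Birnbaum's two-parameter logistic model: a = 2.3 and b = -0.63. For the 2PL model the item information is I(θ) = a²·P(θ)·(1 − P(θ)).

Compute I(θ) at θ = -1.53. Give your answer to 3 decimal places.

0.526

P = 1/(1+e^{2.0700}) = 0.1120
P(1−P) = 0.1120 × 0.8880 = 0.0995
I = a² × P(1−P) = 2.3² × 0.0995 = 0.52632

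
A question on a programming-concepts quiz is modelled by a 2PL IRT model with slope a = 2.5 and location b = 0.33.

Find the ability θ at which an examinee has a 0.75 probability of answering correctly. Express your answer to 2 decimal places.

0.77

P(θ) = 1 / (1 + exp(−a(θ − b)))
logit = ln(0.7500/0.2500) = 1.0986
θ = b + logit/(a) = 0.33 + 1.0986/2.5000 = 0.7694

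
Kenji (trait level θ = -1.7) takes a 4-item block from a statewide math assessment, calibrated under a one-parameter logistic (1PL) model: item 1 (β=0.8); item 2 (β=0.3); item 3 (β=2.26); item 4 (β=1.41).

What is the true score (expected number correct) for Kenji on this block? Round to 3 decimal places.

P(θ) = 1 / (1 + exp(−(θ − β)))
P_1 = 1/(1+e^{2.5000}) = 0.0759
P_2 = 1/(1+e^{2.0000}) = 0.1192
P_3 = 1/(1+e^{3.9600}) = 0.0187
P_4 = 1/(1+e^{3.1100}) = 0.0427
E[score] = 0.0759 + 0.1192 + 0.0187 + 0.0427 = 0.2565

0.256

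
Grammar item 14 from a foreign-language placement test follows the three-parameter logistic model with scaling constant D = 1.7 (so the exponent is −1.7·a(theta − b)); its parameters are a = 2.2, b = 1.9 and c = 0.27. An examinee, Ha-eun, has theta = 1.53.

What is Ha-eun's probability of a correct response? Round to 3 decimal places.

P(theta) = c + (1 − c) · 1 / (1 + exp(−D·a(theta − b)))
Exponent: 1.7 × 2.2 × (1.53 − 1.9) = -1.3838
1/(1 + e^{1.3838}) = 0.2004
P = 0.27 + 0.73 × 0.2004 = 0.4163

0.416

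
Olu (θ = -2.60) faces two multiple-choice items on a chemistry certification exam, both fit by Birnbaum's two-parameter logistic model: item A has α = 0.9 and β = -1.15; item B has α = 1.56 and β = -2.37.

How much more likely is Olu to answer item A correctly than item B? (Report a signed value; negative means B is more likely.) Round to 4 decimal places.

P(θ) = 1 / (1 + exp(−α(θ − β)))
P_A = 0.2133
P_B = 0.4113
P_A − P_B = -0.1979

-0.1979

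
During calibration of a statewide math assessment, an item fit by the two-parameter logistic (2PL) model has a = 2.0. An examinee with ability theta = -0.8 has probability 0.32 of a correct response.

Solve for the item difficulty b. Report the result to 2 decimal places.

-0.42

P(theta) = 1 / (1 + exp(−a(theta − b)))
logit(0.32) = ln(0.32/0.68) = -0.7538
b = theta − logit/(a) = -0.8 − (-0.7538)/2.0000 = -0.4231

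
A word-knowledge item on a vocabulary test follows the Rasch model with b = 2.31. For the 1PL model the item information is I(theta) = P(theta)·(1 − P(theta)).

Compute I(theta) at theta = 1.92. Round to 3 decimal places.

0.241

P = 1/(1+e^{0.3900}) = 0.4037
P(1−P) = 0.4037 × 0.5963 = 0.2407
I = P(1−P) = 0.24073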